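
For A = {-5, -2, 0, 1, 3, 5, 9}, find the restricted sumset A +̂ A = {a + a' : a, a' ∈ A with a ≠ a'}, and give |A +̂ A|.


Restricted sumset: A +̂ A = {a + a' : a ∈ A, a' ∈ A, a ≠ a'}.
Equivalently, take A + A and drop any sum 2a that is achievable ONLY as a + a for a ∈ A (i.e. sums representable only with equal summands).
Enumerate pairs (a, a') with a < a' (symmetric, so each unordered pair gives one sum; this covers all a ≠ a'):
  -5 + -2 = -7
  -5 + 0 = -5
  -5 + 1 = -4
  -5 + 3 = -2
  -5 + 5 = 0
  -5 + 9 = 4
  -2 + 0 = -2
  -2 + 1 = -1
  -2 + 3 = 1
  -2 + 5 = 3
  -2 + 9 = 7
  0 + 1 = 1
  0 + 3 = 3
  0 + 5 = 5
  0 + 9 = 9
  1 + 3 = 4
  1 + 5 = 6
  1 + 9 = 10
  3 + 5 = 8
  3 + 9 = 12
  5 + 9 = 14
Collected distinct sums: {-7, -5, -4, -2, -1, 0, 1, 3, 4, 5, 6, 7, 8, 9, 10, 12, 14}
|A +̂ A| = 17
(Reference bound: |A +̂ A| ≥ 2|A| - 3 for |A| ≥ 2, with |A| = 7 giving ≥ 11.)

|A +̂ A| = 17


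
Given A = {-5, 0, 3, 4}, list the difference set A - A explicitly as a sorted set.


A - A = {a - a' : a, a' ∈ A}.
Compute a - a' for each ordered pair (a, a'):
a = -5: -5--5=0, -5-0=-5, -5-3=-8, -5-4=-9
a = 0: 0--5=5, 0-0=0, 0-3=-3, 0-4=-4
a = 3: 3--5=8, 3-0=3, 3-3=0, 3-4=-1
a = 4: 4--5=9, 4-0=4, 4-3=1, 4-4=0
Collecting distinct values (and noting 0 appears from a-a):
A - A = {-9, -8, -5, -4, -3, -1, 0, 1, 3, 4, 5, 8, 9}
|A - A| = 13

A - A = {-9, -8, -5, -4, -3, -1, 0, 1, 3, 4, 5, 8, 9}


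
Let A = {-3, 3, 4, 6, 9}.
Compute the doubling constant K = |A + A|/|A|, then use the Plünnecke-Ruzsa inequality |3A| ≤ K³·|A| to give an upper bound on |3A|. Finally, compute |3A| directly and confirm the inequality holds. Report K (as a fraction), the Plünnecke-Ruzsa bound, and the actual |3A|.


|A| = 5.
Step 1: Compute A + A by enumerating all 25 pairs.
A + A = {-6, 0, 1, 3, 6, 7, 8, 9, 10, 12, 13, 15, 18}, so |A + A| = 13.
Step 2: Doubling constant K = |A + A|/|A| = 13/5 = 13/5 ≈ 2.6000.
Step 3: Plünnecke-Ruzsa gives |3A| ≤ K³·|A| = (2.6000)³ · 5 ≈ 87.8800.
Step 4: Compute 3A = A + A + A directly by enumerating all triples (a,b,c) ∈ A³; |3A| = 24.
Step 5: Check 24 ≤ 87.8800? Yes ✓.

K = 13/5, Plünnecke-Ruzsa bound K³|A| ≈ 87.8800, |3A| = 24, inequality holds.


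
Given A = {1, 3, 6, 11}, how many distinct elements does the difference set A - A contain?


A - A = {a - a' : a, a' ∈ A}; |A| = 4.
Bounds: 2|A|-1 ≤ |A - A| ≤ |A|² - |A| + 1, i.e. 7 ≤ |A - A| ≤ 13.
Note: 0 ∈ A - A always (from a - a). The set is symmetric: if d ∈ A - A then -d ∈ A - A.
Enumerate nonzero differences d = a - a' with a > a' (then include -d):
Positive differences: {2, 3, 5, 8, 10}
Full difference set: {0} ∪ (positive diffs) ∪ (negative diffs).
|A - A| = 1 + 2·5 = 11 (matches direct enumeration: 11).

|A - A| = 11


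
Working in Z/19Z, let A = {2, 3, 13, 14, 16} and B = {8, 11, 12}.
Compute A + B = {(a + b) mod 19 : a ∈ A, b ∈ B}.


Work in Z/19Z: reduce every sum a + b modulo 19.
Enumerate all 15 pairs:
a = 2: 2+8=10, 2+11=13, 2+12=14
a = 3: 3+8=11, 3+11=14, 3+12=15
a = 13: 13+8=2, 13+11=5, 13+12=6
a = 14: 14+8=3, 14+11=6, 14+12=7
a = 16: 16+8=5, 16+11=8, 16+12=9
Distinct residues collected: {2, 3, 5, 6, 7, 8, 9, 10, 11, 13, 14, 15}
|A + B| = 12 (out of 19 total residues).

A + B = {2, 3, 5, 6, 7, 8, 9, 10, 11, 13, 14, 15}


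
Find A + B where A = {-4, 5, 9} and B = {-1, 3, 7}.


A + B = {a + b : a ∈ A, b ∈ B}.
Enumerate all |A|·|B| = 3·3 = 9 pairs (a, b) and collect distinct sums.
a = -4: -4+-1=-5, -4+3=-1, -4+7=3
a = 5: 5+-1=4, 5+3=8, 5+7=12
a = 9: 9+-1=8, 9+3=12, 9+7=16
Collecting distinct sums: A + B = {-5, -1, 3, 4, 8, 12, 16}
|A + B| = 7

A + B = {-5, -1, 3, 4, 8, 12, 16}


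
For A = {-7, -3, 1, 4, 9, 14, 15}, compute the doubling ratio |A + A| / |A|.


|A| = 7.
Compute A + A by enumerating all 49 pairs.
A + A = {-14, -10, -6, -3, -2, 1, 2, 5, 6, 7, 8, 10, 11, 12, 13, 15, 16, 18, 19, 23, 24, 28, 29, 30}, so |A + A| = 24.
K = |A + A| / |A| = 24/7 (already in lowest terms) ≈ 3.4286.
Reference: AP of size 7 gives K = 13/7 ≈ 1.8571; a fully generic set of size 7 gives K ≈ 4.0000.

|A| = 7, |A + A| = 24, K = 24/7.


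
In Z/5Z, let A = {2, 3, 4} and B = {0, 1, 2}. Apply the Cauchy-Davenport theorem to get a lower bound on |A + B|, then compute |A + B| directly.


Cauchy-Davenport: |A + B| ≥ min(p, |A| + |B| - 1) for A, B nonempty in Z/pZ.
|A| = 3, |B| = 3, p = 5.
CD lower bound = min(5, 3 + 3 - 1) = min(5, 5) = 5.
Compute A + B mod 5 directly:
a = 2: 2+0=2, 2+1=3, 2+2=4
a = 3: 3+0=3, 3+1=4, 3+2=0
a = 4: 4+0=4, 4+1=0, 4+2=1
A + B = {0, 1, 2, 3, 4}, so |A + B| = 5.
Verify: 5 ≥ 5? Yes ✓.

CD lower bound = 5, actual |A + B| = 5.


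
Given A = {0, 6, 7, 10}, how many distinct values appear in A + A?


A + A = {a + a' : a, a' ∈ A}; |A| = 4.
General bounds: 2|A| - 1 ≤ |A + A| ≤ |A|(|A|+1)/2, i.e. 7 ≤ |A + A| ≤ 10.
Lower bound 2|A|-1 is attained iff A is an arithmetic progression.
Enumerate sums a + a' for a ≤ a' (symmetric, so this suffices):
a = 0: 0+0=0, 0+6=6, 0+7=7, 0+10=10
a = 6: 6+6=12, 6+7=13, 6+10=16
a = 7: 7+7=14, 7+10=17
a = 10: 10+10=20
Distinct sums: {0, 6, 7, 10, 12, 13, 14, 16, 17, 20}
|A + A| = 10

|A + A| = 10


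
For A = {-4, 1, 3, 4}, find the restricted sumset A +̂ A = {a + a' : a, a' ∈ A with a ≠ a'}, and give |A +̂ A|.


Restricted sumset: A +̂ A = {a + a' : a ∈ A, a' ∈ A, a ≠ a'}.
Equivalently, take A + A and drop any sum 2a that is achievable ONLY as a + a for a ∈ A (i.e. sums representable only with equal summands).
Enumerate pairs (a, a') with a < a' (symmetric, so each unordered pair gives one sum; this covers all a ≠ a'):
  -4 + 1 = -3
  -4 + 3 = -1
  -4 + 4 = 0
  1 + 3 = 4
  1 + 4 = 5
  3 + 4 = 7
Collected distinct sums: {-3, -1, 0, 4, 5, 7}
|A +̂ A| = 6
(Reference bound: |A +̂ A| ≥ 2|A| - 3 for |A| ≥ 2, with |A| = 4 giving ≥ 5.)

|A +̂ A| = 6


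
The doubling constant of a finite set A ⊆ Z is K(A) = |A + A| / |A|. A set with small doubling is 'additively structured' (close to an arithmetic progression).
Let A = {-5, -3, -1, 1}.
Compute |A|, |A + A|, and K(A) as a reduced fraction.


|A| = 4.
Compute A + A by enumerating all 16 pairs.
A + A = {-10, -8, -6, -4, -2, 0, 2}, so |A + A| = 7.
K = |A + A| / |A| = 7/4 (already in lowest terms) ≈ 1.7500.
Reference: AP of size 4 gives K = 7/4 ≈ 1.7500; a fully generic set of size 4 gives K ≈ 2.5000.

|A| = 4, |A + A| = 7, K = 7/4.


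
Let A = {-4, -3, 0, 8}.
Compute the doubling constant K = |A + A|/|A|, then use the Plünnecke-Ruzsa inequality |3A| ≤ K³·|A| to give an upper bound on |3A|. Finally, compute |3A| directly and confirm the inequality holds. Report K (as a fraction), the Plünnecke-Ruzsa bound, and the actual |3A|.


|A| = 4.
Step 1: Compute A + A by enumerating all 16 pairs.
A + A = {-8, -7, -6, -4, -3, 0, 4, 5, 8, 16}, so |A + A| = 10.
Step 2: Doubling constant K = |A + A|/|A| = 10/4 = 10/4 ≈ 2.5000.
Step 3: Plünnecke-Ruzsa gives |3A| ≤ K³·|A| = (2.5000)³ · 4 ≈ 62.5000.
Step 4: Compute 3A = A + A + A directly by enumerating all triples (a,b,c) ∈ A³; |3A| = 19.
Step 5: Check 19 ≤ 62.5000? Yes ✓.

K = 10/4, Plünnecke-Ruzsa bound K³|A| ≈ 62.5000, |3A| = 19, inequality holds.


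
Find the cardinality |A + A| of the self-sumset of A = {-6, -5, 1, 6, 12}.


A + A = {a + a' : a, a' ∈ A}; |A| = 5.
General bounds: 2|A| - 1 ≤ |A + A| ≤ |A|(|A|+1)/2, i.e. 9 ≤ |A + A| ≤ 15.
Lower bound 2|A|-1 is attained iff A is an arithmetic progression.
Enumerate sums a + a' for a ≤ a' (symmetric, so this suffices):
a = -6: -6+-6=-12, -6+-5=-11, -6+1=-5, -6+6=0, -6+12=6
a = -5: -5+-5=-10, -5+1=-4, -5+6=1, -5+12=7
a = 1: 1+1=2, 1+6=7, 1+12=13
a = 6: 6+6=12, 6+12=18
a = 12: 12+12=24
Distinct sums: {-12, -11, -10, -5, -4, 0, 1, 2, 6, 7, 12, 13, 18, 24}
|A + A| = 14

|A + A| = 14


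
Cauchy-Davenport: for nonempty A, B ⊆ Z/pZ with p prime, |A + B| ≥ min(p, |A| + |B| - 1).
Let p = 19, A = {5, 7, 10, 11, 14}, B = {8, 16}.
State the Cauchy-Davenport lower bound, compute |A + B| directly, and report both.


Cauchy-Davenport: |A + B| ≥ min(p, |A| + |B| - 1) for A, B nonempty in Z/pZ.
|A| = 5, |B| = 2, p = 19.
CD lower bound = min(19, 5 + 2 - 1) = min(19, 6) = 6.
Compute A + B mod 19 directly:
a = 5: 5+8=13, 5+16=2
a = 7: 7+8=15, 7+16=4
a = 10: 10+8=18, 10+16=7
a = 11: 11+8=0, 11+16=8
a = 14: 14+8=3, 14+16=11
A + B = {0, 2, 3, 4, 7, 8, 11, 13, 15, 18}, so |A + B| = 10.
Verify: 10 ≥ 6? Yes ✓.

CD lower bound = 6, actual |A + B| = 10.


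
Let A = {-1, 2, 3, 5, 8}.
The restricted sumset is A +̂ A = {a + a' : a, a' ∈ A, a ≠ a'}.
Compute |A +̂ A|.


Restricted sumset: A +̂ A = {a + a' : a ∈ A, a' ∈ A, a ≠ a'}.
Equivalently, take A + A and drop any sum 2a that is achievable ONLY as a + a for a ∈ A (i.e. sums representable only with equal summands).
Enumerate pairs (a, a') with a < a' (symmetric, so each unordered pair gives one sum; this covers all a ≠ a'):
  -1 + 2 = 1
  -1 + 3 = 2
  -1 + 5 = 4
  -1 + 8 = 7
  2 + 3 = 5
  2 + 5 = 7
  2 + 8 = 10
  3 + 5 = 8
  3 + 8 = 11
  5 + 8 = 13
Collected distinct sums: {1, 2, 4, 5, 7, 8, 10, 11, 13}
|A +̂ A| = 9
(Reference bound: |A +̂ A| ≥ 2|A| - 3 for |A| ≥ 2, with |A| = 5 giving ≥ 7.)

|A +̂ A| = 9


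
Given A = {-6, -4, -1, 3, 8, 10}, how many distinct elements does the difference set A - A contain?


A - A = {a - a' : a, a' ∈ A}; |A| = 6.
Bounds: 2|A|-1 ≤ |A - A| ≤ |A|² - |A| + 1, i.e. 11 ≤ |A - A| ≤ 31.
Note: 0 ∈ A - A always (from a - a). The set is symmetric: if d ∈ A - A then -d ∈ A - A.
Enumerate nonzero differences d = a - a' with a > a' (then include -d):
Positive differences: {2, 3, 4, 5, 7, 9, 11, 12, 14, 16}
Full difference set: {0} ∪ (positive diffs) ∪ (negative diffs).
|A - A| = 1 + 2·10 = 21 (matches direct enumeration: 21).

|A - A| = 21


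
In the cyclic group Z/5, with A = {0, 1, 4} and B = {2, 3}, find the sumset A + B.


Work in Z/5Z: reduce every sum a + b modulo 5.
Enumerate all 6 pairs:
a = 0: 0+2=2, 0+3=3
a = 1: 1+2=3, 1+3=4
a = 4: 4+2=1, 4+3=2
Distinct residues collected: {1, 2, 3, 4}
|A + B| = 4 (out of 5 total residues).

A + B = {1, 2, 3, 4}


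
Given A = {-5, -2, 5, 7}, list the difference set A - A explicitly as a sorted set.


A - A = {a - a' : a, a' ∈ A}.
Compute a - a' for each ordered pair (a, a'):
a = -5: -5--5=0, -5--2=-3, -5-5=-10, -5-7=-12
a = -2: -2--5=3, -2--2=0, -2-5=-7, -2-7=-9
a = 5: 5--5=10, 5--2=7, 5-5=0, 5-7=-2
a = 7: 7--5=12, 7--2=9, 7-5=2, 7-7=0
Collecting distinct values (and noting 0 appears from a-a):
A - A = {-12, -10, -9, -7, -3, -2, 0, 2, 3, 7, 9, 10, 12}
|A - A| = 13

A - A = {-12, -10, -9, -7, -3, -2, 0, 2, 3, 7, 9, 10, 12}


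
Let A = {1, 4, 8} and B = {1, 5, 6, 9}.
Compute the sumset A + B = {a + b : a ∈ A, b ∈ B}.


A + B = {a + b : a ∈ A, b ∈ B}.
Enumerate all |A|·|B| = 3·4 = 12 pairs (a, b) and collect distinct sums.
a = 1: 1+1=2, 1+5=6, 1+6=7, 1+9=10
a = 4: 4+1=5, 4+5=9, 4+6=10, 4+9=13
a = 8: 8+1=9, 8+5=13, 8+6=14, 8+9=17
Collecting distinct sums: A + B = {2, 5, 6, 7, 9, 10, 13, 14, 17}
|A + B| = 9

A + B = {2, 5, 6, 7, 9, 10, 13, 14, 17}


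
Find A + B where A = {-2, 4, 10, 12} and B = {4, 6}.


A + B = {a + b : a ∈ A, b ∈ B}.
Enumerate all |A|·|B| = 4·2 = 8 pairs (a, b) and collect distinct sums.
a = -2: -2+4=2, -2+6=4
a = 4: 4+4=8, 4+6=10
a = 10: 10+4=14, 10+6=16
a = 12: 12+4=16, 12+6=18
Collecting distinct sums: A + B = {2, 4, 8, 10, 14, 16, 18}
|A + B| = 7

A + B = {2, 4, 8, 10, 14, 16, 18}


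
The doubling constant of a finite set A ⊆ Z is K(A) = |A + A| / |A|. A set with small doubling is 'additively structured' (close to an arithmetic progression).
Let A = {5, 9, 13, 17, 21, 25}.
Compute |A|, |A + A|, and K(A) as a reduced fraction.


|A| = 6.
Compute A + A by enumerating all 36 pairs.
A + A = {10, 14, 18, 22, 26, 30, 34, 38, 42, 46, 50}, so |A + A| = 11.
K = |A + A| / |A| = 11/6 (already in lowest terms) ≈ 1.8333.
Reference: AP of size 6 gives K = 11/6 ≈ 1.8333; a fully generic set of size 6 gives K ≈ 3.5000.

|A| = 6, |A + A| = 11, K = 11/6.


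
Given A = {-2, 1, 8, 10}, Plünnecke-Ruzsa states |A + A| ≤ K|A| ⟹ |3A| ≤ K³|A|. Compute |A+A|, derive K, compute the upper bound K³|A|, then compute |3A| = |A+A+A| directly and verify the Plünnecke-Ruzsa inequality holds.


|A| = 4.
Step 1: Compute A + A by enumerating all 16 pairs.
A + A = {-4, -1, 2, 6, 8, 9, 11, 16, 18, 20}, so |A + A| = 10.
Step 2: Doubling constant K = |A + A|/|A| = 10/4 = 10/4 ≈ 2.5000.
Step 3: Plünnecke-Ruzsa gives |3A| ≤ K³·|A| = (2.5000)³ · 4 ≈ 62.5000.
Step 4: Compute 3A = A + A + A directly by enumerating all triples (a,b,c) ∈ A³; |3A| = 20.
Step 5: Check 20 ≤ 62.5000? Yes ✓.

K = 10/4, Plünnecke-Ruzsa bound K³|A| ≈ 62.5000, |3A| = 20, inequality holds.


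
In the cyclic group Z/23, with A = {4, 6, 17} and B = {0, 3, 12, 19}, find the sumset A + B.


Work in Z/23Z: reduce every sum a + b modulo 23.
Enumerate all 12 pairs:
a = 4: 4+0=4, 4+3=7, 4+12=16, 4+19=0
a = 6: 6+0=6, 6+3=9, 6+12=18, 6+19=2
a = 17: 17+0=17, 17+3=20, 17+12=6, 17+19=13
Distinct residues collected: {0, 2, 4, 6, 7, 9, 13, 16, 17, 18, 20}
|A + B| = 11 (out of 23 total residues).

A + B = {0, 2, 4, 6, 7, 9, 13, 16, 17, 18, 20}


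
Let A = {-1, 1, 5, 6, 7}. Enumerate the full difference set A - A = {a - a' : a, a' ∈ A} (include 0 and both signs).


A - A = {a - a' : a, a' ∈ A}.
Compute a - a' for each ordered pair (a, a'):
a = -1: -1--1=0, -1-1=-2, -1-5=-6, -1-6=-7, -1-7=-8
a = 1: 1--1=2, 1-1=0, 1-5=-4, 1-6=-5, 1-7=-6
a = 5: 5--1=6, 5-1=4, 5-5=0, 5-6=-1, 5-7=-2
a = 6: 6--1=7, 6-1=5, 6-5=1, 6-6=0, 6-7=-1
a = 7: 7--1=8, 7-1=6, 7-5=2, 7-6=1, 7-7=0
Collecting distinct values (and noting 0 appears from a-a):
A - A = {-8, -7, -6, -5, -4, -2, -1, 0, 1, 2, 4, 5, 6, 7, 8}
|A - A| = 15

A - A = {-8, -7, -6, -5, -4, -2, -1, 0, 1, 2, 4, 5, 6, 7, 8}


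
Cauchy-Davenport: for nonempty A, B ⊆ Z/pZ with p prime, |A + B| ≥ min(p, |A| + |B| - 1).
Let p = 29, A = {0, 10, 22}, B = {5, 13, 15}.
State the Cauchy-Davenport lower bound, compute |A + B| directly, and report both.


Cauchy-Davenport: |A + B| ≥ min(p, |A| + |B| - 1) for A, B nonempty in Z/pZ.
|A| = 3, |B| = 3, p = 29.
CD lower bound = min(29, 3 + 3 - 1) = min(29, 5) = 5.
Compute A + B mod 29 directly:
a = 0: 0+5=5, 0+13=13, 0+15=15
a = 10: 10+5=15, 10+13=23, 10+15=25
a = 22: 22+5=27, 22+13=6, 22+15=8
A + B = {5, 6, 8, 13, 15, 23, 25, 27}, so |A + B| = 8.
Verify: 8 ≥ 5? Yes ✓.

CD lower bound = 5, actual |A + B| = 8.


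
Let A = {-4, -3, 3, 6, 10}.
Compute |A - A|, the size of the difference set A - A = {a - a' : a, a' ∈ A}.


A - A = {a - a' : a, a' ∈ A}; |A| = 5.
Bounds: 2|A|-1 ≤ |A - A| ≤ |A|² - |A| + 1, i.e. 9 ≤ |A - A| ≤ 21.
Note: 0 ∈ A - A always (from a - a). The set is symmetric: if d ∈ A - A then -d ∈ A - A.
Enumerate nonzero differences d = a - a' with a > a' (then include -d):
Positive differences: {1, 3, 4, 6, 7, 9, 10, 13, 14}
Full difference set: {0} ∪ (positive diffs) ∪ (negative diffs).
|A - A| = 1 + 2·9 = 19 (matches direct enumeration: 19).

|A - A| = 19


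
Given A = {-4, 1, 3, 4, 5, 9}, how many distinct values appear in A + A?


A + A = {a + a' : a, a' ∈ A}; |A| = 6.
General bounds: 2|A| - 1 ≤ |A + A| ≤ |A|(|A|+1)/2, i.e. 11 ≤ |A + A| ≤ 21.
Lower bound 2|A|-1 is attained iff A is an arithmetic progression.
Enumerate sums a + a' for a ≤ a' (symmetric, so this suffices):
a = -4: -4+-4=-8, -4+1=-3, -4+3=-1, -4+4=0, -4+5=1, -4+9=5
a = 1: 1+1=2, 1+3=4, 1+4=5, 1+5=6, 1+9=10
a = 3: 3+3=6, 3+4=7, 3+5=8, 3+9=12
a = 4: 4+4=8, 4+5=9, 4+9=13
a = 5: 5+5=10, 5+9=14
a = 9: 9+9=18
Distinct sums: {-8, -3, -1, 0, 1, 2, 4, 5, 6, 7, 8, 9, 10, 12, 13, 14, 18}
|A + A| = 17

|A + A| = 17


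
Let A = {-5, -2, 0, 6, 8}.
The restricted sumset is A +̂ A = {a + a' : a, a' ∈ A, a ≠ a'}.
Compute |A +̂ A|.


Restricted sumset: A +̂ A = {a + a' : a ∈ A, a' ∈ A, a ≠ a'}.
Equivalently, take A + A and drop any sum 2a that is achievable ONLY as a + a for a ∈ A (i.e. sums representable only with equal summands).
Enumerate pairs (a, a') with a < a' (symmetric, so each unordered pair gives one sum; this covers all a ≠ a'):
  -5 + -2 = -7
  -5 + 0 = -5
  -5 + 6 = 1
  -5 + 8 = 3
  -2 + 0 = -2
  -2 + 6 = 4
  -2 + 8 = 6
  0 + 6 = 6
  0 + 8 = 8
  6 + 8 = 14
Collected distinct sums: {-7, -5, -2, 1, 3, 4, 6, 8, 14}
|A +̂ A| = 9
(Reference bound: |A +̂ A| ≥ 2|A| - 3 for |A| ≥ 2, with |A| = 5 giving ≥ 7.)

|A +̂ A| = 9


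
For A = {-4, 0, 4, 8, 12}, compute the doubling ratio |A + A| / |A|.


|A| = 5.
Compute A + A by enumerating all 25 pairs.
A + A = {-8, -4, 0, 4, 8, 12, 16, 20, 24}, so |A + A| = 9.
K = |A + A| / |A| = 9/5 (already in lowest terms) ≈ 1.8000.
Reference: AP of size 5 gives K = 9/5 ≈ 1.8000; a fully generic set of size 5 gives K ≈ 3.0000.

|A| = 5, |A + A| = 9, K = 9/5.


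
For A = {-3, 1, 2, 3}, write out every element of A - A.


A - A = {a - a' : a, a' ∈ A}.
Compute a - a' for each ordered pair (a, a'):
a = -3: -3--3=0, -3-1=-4, -3-2=-5, -3-3=-6
a = 1: 1--3=4, 1-1=0, 1-2=-1, 1-3=-2
a = 2: 2--3=5, 2-1=1, 2-2=0, 2-3=-1
a = 3: 3--3=6, 3-1=2, 3-2=1, 3-3=0
Collecting distinct values (and noting 0 appears from a-a):
A - A = {-6, -5, -4, -2, -1, 0, 1, 2, 4, 5, 6}
|A - A| = 11

A - A = {-6, -5, -4, -2, -1, 0, 1, 2, 4, 5, 6}


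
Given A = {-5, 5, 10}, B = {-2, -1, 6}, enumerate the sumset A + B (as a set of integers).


A + B = {a + b : a ∈ A, b ∈ B}.
Enumerate all |A|·|B| = 3·3 = 9 pairs (a, b) and collect distinct sums.
a = -5: -5+-2=-7, -5+-1=-6, -5+6=1
a = 5: 5+-2=3, 5+-1=4, 5+6=11
a = 10: 10+-2=8, 10+-1=9, 10+6=16
Collecting distinct sums: A + B = {-7, -6, 1, 3, 4, 8, 9, 11, 16}
|A + B| = 9

A + B = {-7, -6, 1, 3, 4, 8, 9, 11, 16}


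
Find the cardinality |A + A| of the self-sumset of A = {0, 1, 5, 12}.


A + A = {a + a' : a, a' ∈ A}; |A| = 4.
General bounds: 2|A| - 1 ≤ |A + A| ≤ |A|(|A|+1)/2, i.e. 7 ≤ |A + A| ≤ 10.
Lower bound 2|A|-1 is attained iff A is an arithmetic progression.
Enumerate sums a + a' for a ≤ a' (symmetric, so this suffices):
a = 0: 0+0=0, 0+1=1, 0+5=5, 0+12=12
a = 1: 1+1=2, 1+5=6, 1+12=13
a = 5: 5+5=10, 5+12=17
a = 12: 12+12=24
Distinct sums: {0, 1, 2, 5, 6, 10, 12, 13, 17, 24}
|A + A| = 10

|A + A| = 10


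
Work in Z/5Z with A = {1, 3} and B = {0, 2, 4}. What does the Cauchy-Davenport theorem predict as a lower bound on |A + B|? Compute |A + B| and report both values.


Cauchy-Davenport: |A + B| ≥ min(p, |A| + |B| - 1) for A, B nonempty in Z/pZ.
|A| = 2, |B| = 3, p = 5.
CD lower bound = min(5, 2 + 3 - 1) = min(5, 4) = 4.
Compute A + B mod 5 directly:
a = 1: 1+0=1, 1+2=3, 1+4=0
a = 3: 3+0=3, 3+2=0, 3+4=2
A + B = {0, 1, 2, 3}, so |A + B| = 4.
Verify: 4 ≥ 4? Yes ✓.

CD lower bound = 4, actual |A + B| = 4.


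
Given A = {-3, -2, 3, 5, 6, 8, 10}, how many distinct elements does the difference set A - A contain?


A - A = {a - a' : a, a' ∈ A}; |A| = 7.
Bounds: 2|A|-1 ≤ |A - A| ≤ |A|² - |A| + 1, i.e. 13 ≤ |A - A| ≤ 43.
Note: 0 ∈ A - A always (from a - a). The set is symmetric: if d ∈ A - A then -d ∈ A - A.
Enumerate nonzero differences d = a - a' with a > a' (then include -d):
Positive differences: {1, 2, 3, 4, 5, 6, 7, 8, 9, 10, 11, 12, 13}
Full difference set: {0} ∪ (positive diffs) ∪ (negative diffs).
|A - A| = 1 + 2·13 = 27 (matches direct enumeration: 27).

|A - A| = 27


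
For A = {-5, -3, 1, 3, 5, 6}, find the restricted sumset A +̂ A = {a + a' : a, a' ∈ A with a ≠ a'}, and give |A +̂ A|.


Restricted sumset: A +̂ A = {a + a' : a ∈ A, a' ∈ A, a ≠ a'}.
Equivalently, take A + A and drop any sum 2a that is achievable ONLY as a + a for a ∈ A (i.e. sums representable only with equal summands).
Enumerate pairs (a, a') with a < a' (symmetric, so each unordered pair gives one sum; this covers all a ≠ a'):
  -5 + -3 = -8
  -5 + 1 = -4
  -5 + 3 = -2
  -5 + 5 = 0
  -5 + 6 = 1
  -3 + 1 = -2
  -3 + 3 = 0
  -3 + 5 = 2
  -3 + 6 = 3
  1 + 3 = 4
  1 + 5 = 6
  1 + 6 = 7
  3 + 5 = 8
  3 + 6 = 9
  5 + 6 = 11
Collected distinct sums: {-8, -4, -2, 0, 1, 2, 3, 4, 6, 7, 8, 9, 11}
|A +̂ A| = 13
(Reference bound: |A +̂ A| ≥ 2|A| - 3 for |A| ≥ 2, with |A| = 6 giving ≥ 9.)

|A +̂ A| = 13


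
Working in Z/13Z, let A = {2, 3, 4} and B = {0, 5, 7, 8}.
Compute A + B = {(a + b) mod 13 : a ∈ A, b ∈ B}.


Work in Z/13Z: reduce every sum a + b modulo 13.
Enumerate all 12 pairs:
a = 2: 2+0=2, 2+5=7, 2+7=9, 2+8=10
a = 3: 3+0=3, 3+5=8, 3+7=10, 3+8=11
a = 4: 4+0=4, 4+5=9, 4+7=11, 4+8=12
Distinct residues collected: {2, 3, 4, 7, 8, 9, 10, 11, 12}
|A + B| = 9 (out of 13 total residues).

A + B = {2, 3, 4, 7, 8, 9, 10, 11, 12}


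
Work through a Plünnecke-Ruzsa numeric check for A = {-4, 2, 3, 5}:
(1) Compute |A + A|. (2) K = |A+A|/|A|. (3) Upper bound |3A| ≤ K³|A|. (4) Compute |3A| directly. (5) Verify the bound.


|A| = 4.
Step 1: Compute A + A by enumerating all 16 pairs.
A + A = {-8, -2, -1, 1, 4, 5, 6, 7, 8, 10}, so |A + A| = 10.
Step 2: Doubling constant K = |A + A|/|A| = 10/4 = 10/4 ≈ 2.5000.
Step 3: Plünnecke-Ruzsa gives |3A| ≤ K³·|A| = (2.5000)³ · 4 ≈ 62.5000.
Step 4: Compute 3A = A + A + A directly by enumerating all triples (a,b,c) ∈ A³; |3A| = 18.
Step 5: Check 18 ≤ 62.5000? Yes ✓.

K = 10/4, Plünnecke-Ruzsa bound K³|A| ≈ 62.5000, |3A| = 18, inequality holds.


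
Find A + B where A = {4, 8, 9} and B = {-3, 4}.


A + B = {a + b : a ∈ A, b ∈ B}.
Enumerate all |A|·|B| = 3·2 = 6 pairs (a, b) and collect distinct sums.
a = 4: 4+-3=1, 4+4=8
a = 8: 8+-3=5, 8+4=12
a = 9: 9+-3=6, 9+4=13
Collecting distinct sums: A + B = {1, 5, 6, 8, 12, 13}
|A + B| = 6

A + B = {1, 5, 6, 8, 12, 13}


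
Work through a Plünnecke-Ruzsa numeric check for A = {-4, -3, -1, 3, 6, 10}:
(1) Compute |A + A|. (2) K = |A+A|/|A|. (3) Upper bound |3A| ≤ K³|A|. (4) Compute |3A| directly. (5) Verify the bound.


|A| = 6.
Step 1: Compute A + A by enumerating all 36 pairs.
A + A = {-8, -7, -6, -5, -4, -2, -1, 0, 2, 3, 5, 6, 7, 9, 12, 13, 16, 20}, so |A + A| = 18.
Step 2: Doubling constant K = |A + A|/|A| = 18/6 = 18/6 ≈ 3.0000.
Step 3: Plünnecke-Ruzsa gives |3A| ≤ K³·|A| = (3.0000)³ · 6 ≈ 162.0000.
Step 4: Compute 3A = A + A + A directly by enumerating all triples (a,b,c) ∈ A³; |3A| = 34.
Step 5: Check 34 ≤ 162.0000? Yes ✓.

K = 18/6, Plünnecke-Ruzsa bound K³|A| ≈ 162.0000, |3A| = 34, inequality holds.


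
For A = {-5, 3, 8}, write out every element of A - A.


A - A = {a - a' : a, a' ∈ A}.
Compute a - a' for each ordered pair (a, a'):
a = -5: -5--5=0, -5-3=-8, -5-8=-13
a = 3: 3--5=8, 3-3=0, 3-8=-5
a = 8: 8--5=13, 8-3=5, 8-8=0
Collecting distinct values (and noting 0 appears from a-a):
A - A = {-13, -8, -5, 0, 5, 8, 13}
|A - A| = 7

A - A = {-13, -8, -5, 0, 5, 8, 13}


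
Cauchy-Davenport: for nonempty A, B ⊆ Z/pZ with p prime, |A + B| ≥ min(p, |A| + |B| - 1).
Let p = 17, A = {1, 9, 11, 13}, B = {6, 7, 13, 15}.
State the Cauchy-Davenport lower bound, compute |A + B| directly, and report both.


Cauchy-Davenport: |A + B| ≥ min(p, |A| + |B| - 1) for A, B nonempty in Z/pZ.
|A| = 4, |B| = 4, p = 17.
CD lower bound = min(17, 4 + 4 - 1) = min(17, 7) = 7.
Compute A + B mod 17 directly:
a = 1: 1+6=7, 1+7=8, 1+13=14, 1+15=16
a = 9: 9+6=15, 9+7=16, 9+13=5, 9+15=7
a = 11: 11+6=0, 11+7=1, 11+13=7, 11+15=9
a = 13: 13+6=2, 13+7=3, 13+13=9, 13+15=11
A + B = {0, 1, 2, 3, 5, 7, 8, 9, 11, 14, 15, 16}, so |A + B| = 12.
Verify: 12 ≥ 7? Yes ✓.

CD lower bound = 7, actual |A + B| = 12.


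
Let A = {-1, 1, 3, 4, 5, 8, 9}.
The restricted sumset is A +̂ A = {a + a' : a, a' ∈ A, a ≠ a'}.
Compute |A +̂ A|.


Restricted sumset: A +̂ A = {a + a' : a ∈ A, a' ∈ A, a ≠ a'}.
Equivalently, take A + A and drop any sum 2a that is achievable ONLY as a + a for a ∈ A (i.e. sums representable only with equal summands).
Enumerate pairs (a, a') with a < a' (symmetric, so each unordered pair gives one sum; this covers all a ≠ a'):
  -1 + 1 = 0
  -1 + 3 = 2
  -1 + 4 = 3
  -1 + 5 = 4
  -1 + 8 = 7
  -1 + 9 = 8
  1 + 3 = 4
  1 + 4 = 5
  1 + 5 = 6
  1 + 8 = 9
  1 + 9 = 10
  3 + 4 = 7
  3 + 5 = 8
  3 + 8 = 11
  3 + 9 = 12
  4 + 5 = 9
  4 + 8 = 12
  4 + 9 = 13
  5 + 8 = 13
  5 + 9 = 14
  8 + 9 = 17
Collected distinct sums: {0, 2, 3, 4, 5, 6, 7, 8, 9, 10, 11, 12, 13, 14, 17}
|A +̂ A| = 15
(Reference bound: |A +̂ A| ≥ 2|A| - 3 for |A| ≥ 2, with |A| = 7 giving ≥ 11.)

|A +̂ A| = 15


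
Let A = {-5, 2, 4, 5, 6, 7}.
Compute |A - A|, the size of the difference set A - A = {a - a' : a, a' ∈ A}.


A - A = {a - a' : a, a' ∈ A}; |A| = 6.
Bounds: 2|A|-1 ≤ |A - A| ≤ |A|² - |A| + 1, i.e. 11 ≤ |A - A| ≤ 31.
Note: 0 ∈ A - A always (from a - a). The set is symmetric: if d ∈ A - A then -d ∈ A - A.
Enumerate nonzero differences d = a - a' with a > a' (then include -d):
Positive differences: {1, 2, 3, 4, 5, 7, 9, 10, 11, 12}
Full difference set: {0} ∪ (positive diffs) ∪ (negative diffs).
|A - A| = 1 + 2·10 = 21 (matches direct enumeration: 21).

|A - A| = 21


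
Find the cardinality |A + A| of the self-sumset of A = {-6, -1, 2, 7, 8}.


A + A = {a + a' : a, a' ∈ A}; |A| = 5.
General bounds: 2|A| - 1 ≤ |A + A| ≤ |A|(|A|+1)/2, i.e. 9 ≤ |A + A| ≤ 15.
Lower bound 2|A|-1 is attained iff A is an arithmetic progression.
Enumerate sums a + a' for a ≤ a' (symmetric, so this suffices):
a = -6: -6+-6=-12, -6+-1=-7, -6+2=-4, -6+7=1, -6+8=2
a = -1: -1+-1=-2, -1+2=1, -1+7=6, -1+8=7
a = 2: 2+2=4, 2+7=9, 2+8=10
a = 7: 7+7=14, 7+8=15
a = 8: 8+8=16
Distinct sums: {-12, -7, -4, -2, 1, 2, 4, 6, 7, 9, 10, 14, 15, 16}
|A + A| = 14

|A + A| = 14


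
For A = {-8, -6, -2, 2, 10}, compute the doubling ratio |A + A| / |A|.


|A| = 5.
Compute A + A by enumerating all 25 pairs.
A + A = {-16, -14, -12, -10, -8, -6, -4, 0, 2, 4, 8, 12, 20}, so |A + A| = 13.
K = |A + A| / |A| = 13/5 (already in lowest terms) ≈ 2.6000.
Reference: AP of size 5 gives K = 9/5 ≈ 1.8000; a fully generic set of size 5 gives K ≈ 3.0000.

|A| = 5, |A + A| = 13, K = 13/5.


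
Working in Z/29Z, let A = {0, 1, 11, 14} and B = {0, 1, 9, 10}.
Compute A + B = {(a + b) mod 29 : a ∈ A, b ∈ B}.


Work in Z/29Z: reduce every sum a + b modulo 29.
Enumerate all 16 pairs:
a = 0: 0+0=0, 0+1=1, 0+9=9, 0+10=10
a = 1: 1+0=1, 1+1=2, 1+9=10, 1+10=11
a = 11: 11+0=11, 11+1=12, 11+9=20, 11+10=21
a = 14: 14+0=14, 14+1=15, 14+9=23, 14+10=24
Distinct residues collected: {0, 1, 2, 9, 10, 11, 12, 14, 15, 20, 21, 23, 24}
|A + B| = 13 (out of 29 total residues).

A + B = {0, 1, 2, 9, 10, 11, 12, 14, 15, 20, 21, 23, 24}


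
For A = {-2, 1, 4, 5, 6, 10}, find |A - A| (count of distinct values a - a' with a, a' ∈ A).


A - A = {a - a' : a, a' ∈ A}; |A| = 6.
Bounds: 2|A|-1 ≤ |A - A| ≤ |A|² - |A| + 1, i.e. 11 ≤ |A - A| ≤ 31.
Note: 0 ∈ A - A always (from a - a). The set is symmetric: if d ∈ A - A then -d ∈ A - A.
Enumerate nonzero differences d = a - a' with a > a' (then include -d):
Positive differences: {1, 2, 3, 4, 5, 6, 7, 8, 9, 12}
Full difference set: {0} ∪ (positive diffs) ∪ (negative diffs).
|A - A| = 1 + 2·10 = 21 (matches direct enumeration: 21).

|A - A| = 21


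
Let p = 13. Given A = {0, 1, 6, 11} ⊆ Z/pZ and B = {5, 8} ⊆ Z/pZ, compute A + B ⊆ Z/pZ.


Work in Z/13Z: reduce every sum a + b modulo 13.
Enumerate all 8 pairs:
a = 0: 0+5=5, 0+8=8
a = 1: 1+5=6, 1+8=9
a = 6: 6+5=11, 6+8=1
a = 11: 11+5=3, 11+8=6
Distinct residues collected: {1, 3, 5, 6, 8, 9, 11}
|A + B| = 7 (out of 13 total residues).

A + B = {1, 3, 5, 6, 8, 9, 11}


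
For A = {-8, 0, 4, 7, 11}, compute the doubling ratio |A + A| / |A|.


|A| = 5.
Compute A + A by enumerating all 25 pairs.
A + A = {-16, -8, -4, -1, 0, 3, 4, 7, 8, 11, 14, 15, 18, 22}, so |A + A| = 14.
K = |A + A| / |A| = 14/5 (already in lowest terms) ≈ 2.8000.
Reference: AP of size 5 gives K = 9/5 ≈ 1.8000; a fully generic set of size 5 gives K ≈ 3.0000.

|A| = 5, |A + A| = 14, K = 14/5.


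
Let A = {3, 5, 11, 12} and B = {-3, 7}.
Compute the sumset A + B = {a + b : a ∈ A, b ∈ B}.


A + B = {a + b : a ∈ A, b ∈ B}.
Enumerate all |A|·|B| = 4·2 = 8 pairs (a, b) and collect distinct sums.
a = 3: 3+-3=0, 3+7=10
a = 5: 5+-3=2, 5+7=12
a = 11: 11+-3=8, 11+7=18
a = 12: 12+-3=9, 12+7=19
Collecting distinct sums: A + B = {0, 2, 8, 9, 10, 12, 18, 19}
|A + B| = 8

A + B = {0, 2, 8, 9, 10, 12, 18, 19}


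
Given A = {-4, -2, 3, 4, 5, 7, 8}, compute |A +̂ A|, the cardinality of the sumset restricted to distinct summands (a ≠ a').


Restricted sumset: A +̂ A = {a + a' : a ∈ A, a' ∈ A, a ≠ a'}.
Equivalently, take A + A and drop any sum 2a that is achievable ONLY as a + a for a ∈ A (i.e. sums representable only with equal summands).
Enumerate pairs (a, a') with a < a' (symmetric, so each unordered pair gives one sum; this covers all a ≠ a'):
  -4 + -2 = -6
  -4 + 3 = -1
  -4 + 4 = 0
  -4 + 5 = 1
  -4 + 7 = 3
  -4 + 8 = 4
  -2 + 3 = 1
  -2 + 4 = 2
  -2 + 5 = 3
  -2 + 7 = 5
  -2 + 8 = 6
  3 + 4 = 7
  3 + 5 = 8
  3 + 7 = 10
  3 + 8 = 11
  4 + 5 = 9
  4 + 7 = 11
  4 + 8 = 12
  5 + 7 = 12
  5 + 8 = 13
  7 + 8 = 15
Collected distinct sums: {-6, -1, 0, 1, 2, 3, 4, 5, 6, 7, 8, 9, 10, 11, 12, 13, 15}
|A +̂ A| = 17
(Reference bound: |A +̂ A| ≥ 2|A| - 3 for |A| ≥ 2, with |A| = 7 giving ≥ 11.)

|A +̂ A| = 17


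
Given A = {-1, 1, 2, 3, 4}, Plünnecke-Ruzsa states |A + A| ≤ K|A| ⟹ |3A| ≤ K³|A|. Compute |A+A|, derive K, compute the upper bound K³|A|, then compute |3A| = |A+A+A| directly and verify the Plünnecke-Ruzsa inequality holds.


|A| = 5.
Step 1: Compute A + A by enumerating all 25 pairs.
A + A = {-2, 0, 1, 2, 3, 4, 5, 6, 7, 8}, so |A + A| = 10.
Step 2: Doubling constant K = |A + A|/|A| = 10/5 = 10/5 ≈ 2.0000.
Step 3: Plünnecke-Ruzsa gives |3A| ≤ K³·|A| = (2.0000)³ · 5 ≈ 40.0000.
Step 4: Compute 3A = A + A + A directly by enumerating all triples (a,b,c) ∈ A³; |3A| = 15.
Step 5: Check 15 ≤ 40.0000? Yes ✓.

K = 10/5, Plünnecke-Ruzsa bound K³|A| ≈ 40.0000, |3A| = 15, inequality holds.


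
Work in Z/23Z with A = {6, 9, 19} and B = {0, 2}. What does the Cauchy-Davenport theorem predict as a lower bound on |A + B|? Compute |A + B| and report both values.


Cauchy-Davenport: |A + B| ≥ min(p, |A| + |B| - 1) for A, B nonempty in Z/pZ.
|A| = 3, |B| = 2, p = 23.
CD lower bound = min(23, 3 + 2 - 1) = min(23, 4) = 4.
Compute A + B mod 23 directly:
a = 6: 6+0=6, 6+2=8
a = 9: 9+0=9, 9+2=11
a = 19: 19+0=19, 19+2=21
A + B = {6, 8, 9, 11, 19, 21}, so |A + B| = 6.
Verify: 6 ≥ 4? Yes ✓.

CD lower bound = 4, actual |A + B| = 6.


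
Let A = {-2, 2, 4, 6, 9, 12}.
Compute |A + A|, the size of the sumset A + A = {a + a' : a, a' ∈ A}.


A + A = {a + a' : a, a' ∈ A}; |A| = 6.
General bounds: 2|A| - 1 ≤ |A + A| ≤ |A|(|A|+1)/2, i.e. 11 ≤ |A + A| ≤ 21.
Lower bound 2|A|-1 is attained iff A is an arithmetic progression.
Enumerate sums a + a' for a ≤ a' (symmetric, so this suffices):
a = -2: -2+-2=-4, -2+2=0, -2+4=2, -2+6=4, -2+9=7, -2+12=10
a = 2: 2+2=4, 2+4=6, 2+6=8, 2+9=11, 2+12=14
a = 4: 4+4=8, 4+6=10, 4+9=13, 4+12=16
a = 6: 6+6=12, 6+9=15, 6+12=18
a = 9: 9+9=18, 9+12=21
a = 12: 12+12=24
Distinct sums: {-4, 0, 2, 4, 6, 7, 8, 10, 11, 12, 13, 14, 15, 16, 18, 21, 24}
|A + A| = 17

|A + A| = 17


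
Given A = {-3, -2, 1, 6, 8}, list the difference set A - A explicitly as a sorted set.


A - A = {a - a' : a, a' ∈ A}.
Compute a - a' for each ordered pair (a, a'):
a = -3: -3--3=0, -3--2=-1, -3-1=-4, -3-6=-9, -3-8=-11
a = -2: -2--3=1, -2--2=0, -2-1=-3, -2-6=-8, -2-8=-10
a = 1: 1--3=4, 1--2=3, 1-1=0, 1-6=-5, 1-8=-7
a = 6: 6--3=9, 6--2=8, 6-1=5, 6-6=0, 6-8=-2
a = 8: 8--3=11, 8--2=10, 8-1=7, 8-6=2, 8-8=0
Collecting distinct values (and noting 0 appears from a-a):
A - A = {-11, -10, -9, -8, -7, -5, -4, -3, -2, -1, 0, 1, 2, 3, 4, 5, 7, 8, 9, 10, 11}
|A - A| = 21

A - A = {-11, -10, -9, -8, -7, -5, -4, -3, -2, -1, 0, 1, 2, 3, 4, 5, 7, 8, 9, 10, 11}


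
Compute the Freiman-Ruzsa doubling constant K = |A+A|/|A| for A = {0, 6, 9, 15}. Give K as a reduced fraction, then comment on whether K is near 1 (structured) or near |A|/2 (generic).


|A| = 4.
Compute A + A by enumerating all 16 pairs.
A + A = {0, 6, 9, 12, 15, 18, 21, 24, 30}, so |A + A| = 9.
K = |A + A| / |A| = 9/4 (already in lowest terms) ≈ 2.2500.
Reference: AP of size 4 gives K = 7/4 ≈ 1.7500; a fully generic set of size 4 gives K ≈ 2.5000.

|A| = 4, |A + A| = 9, K = 9/4.


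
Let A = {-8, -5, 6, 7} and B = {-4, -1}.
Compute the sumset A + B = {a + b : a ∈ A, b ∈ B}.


A + B = {a + b : a ∈ A, b ∈ B}.
Enumerate all |A|·|B| = 4·2 = 8 pairs (a, b) and collect distinct sums.
a = -8: -8+-4=-12, -8+-1=-9
a = -5: -5+-4=-9, -5+-1=-6
a = 6: 6+-4=2, 6+-1=5
a = 7: 7+-4=3, 7+-1=6
Collecting distinct sums: A + B = {-12, -9, -6, 2, 3, 5, 6}
|A + B| = 7

A + B = {-12, -9, -6, 2, 3, 5, 6}


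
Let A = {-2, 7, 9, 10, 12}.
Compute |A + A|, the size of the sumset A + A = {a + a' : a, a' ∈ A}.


A + A = {a + a' : a, a' ∈ A}; |A| = 5.
General bounds: 2|A| - 1 ≤ |A + A| ≤ |A|(|A|+1)/2, i.e. 9 ≤ |A + A| ≤ 15.
Lower bound 2|A|-1 is attained iff A is an arithmetic progression.
Enumerate sums a + a' for a ≤ a' (symmetric, so this suffices):
a = -2: -2+-2=-4, -2+7=5, -2+9=7, -2+10=8, -2+12=10
a = 7: 7+7=14, 7+9=16, 7+10=17, 7+12=19
a = 9: 9+9=18, 9+10=19, 9+12=21
a = 10: 10+10=20, 10+12=22
a = 12: 12+12=24
Distinct sums: {-4, 5, 7, 8, 10, 14, 16, 17, 18, 19, 20, 21, 22, 24}
|A + A| = 14

|A + A| = 14


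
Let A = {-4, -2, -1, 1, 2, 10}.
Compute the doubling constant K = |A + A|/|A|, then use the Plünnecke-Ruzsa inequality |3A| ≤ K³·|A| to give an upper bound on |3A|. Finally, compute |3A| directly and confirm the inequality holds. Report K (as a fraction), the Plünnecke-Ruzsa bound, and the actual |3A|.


|A| = 6.
Step 1: Compute A + A by enumerating all 36 pairs.
A + A = {-8, -6, -5, -4, -3, -2, -1, 0, 1, 2, 3, 4, 6, 8, 9, 11, 12, 20}, so |A + A| = 18.
Step 2: Doubling constant K = |A + A|/|A| = 18/6 = 18/6 ≈ 3.0000.
Step 3: Plünnecke-Ruzsa gives |3A| ≤ K³·|A| = (3.0000)³ · 6 ≈ 162.0000.
Step 4: Compute 3A = A + A + A directly by enumerating all triples (a,b,c) ∈ A³; |3A| = 32.
Step 5: Check 32 ≤ 162.0000? Yes ✓.

K = 18/6, Plünnecke-Ruzsa bound K³|A| ≈ 162.0000, |3A| = 32, inequality holds.


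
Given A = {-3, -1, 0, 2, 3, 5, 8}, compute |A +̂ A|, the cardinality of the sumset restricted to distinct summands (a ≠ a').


Restricted sumset: A +̂ A = {a + a' : a ∈ A, a' ∈ A, a ≠ a'}.
Equivalently, take A + A and drop any sum 2a that is achievable ONLY as a + a for a ∈ A (i.e. sums representable only with equal summands).
Enumerate pairs (a, a') with a < a' (symmetric, so each unordered pair gives one sum; this covers all a ≠ a'):
  -3 + -1 = -4
  -3 + 0 = -3
  -3 + 2 = -1
  -3 + 3 = 0
  -3 + 5 = 2
  -3 + 8 = 5
  -1 + 0 = -1
  -1 + 2 = 1
  -1 + 3 = 2
  -1 + 5 = 4
  -1 + 8 = 7
  0 + 2 = 2
  0 + 3 = 3
  0 + 5 = 5
  0 + 8 = 8
  2 + 3 = 5
  2 + 5 = 7
  2 + 8 = 10
  3 + 5 = 8
  3 + 8 = 11
  5 + 8 = 13
Collected distinct sums: {-4, -3, -1, 0, 1, 2, 3, 4, 5, 7, 8, 10, 11, 13}
|A +̂ A| = 14
(Reference bound: |A +̂ A| ≥ 2|A| - 3 for |A| ≥ 2, with |A| = 7 giving ≥ 11.)

|A +̂ A| = 14


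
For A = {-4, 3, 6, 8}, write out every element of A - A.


A - A = {a - a' : a, a' ∈ A}.
Compute a - a' for each ordered pair (a, a'):
a = -4: -4--4=0, -4-3=-7, -4-6=-10, -4-8=-12
a = 3: 3--4=7, 3-3=0, 3-6=-3, 3-8=-5
a = 6: 6--4=10, 6-3=3, 6-6=0, 6-8=-2
a = 8: 8--4=12, 8-3=5, 8-6=2, 8-8=0
Collecting distinct values (and noting 0 appears from a-a):
A - A = {-12, -10, -7, -5, -3, -2, 0, 2, 3, 5, 7, 10, 12}
|A - A| = 13

A - A = {-12, -10, -7, -5, -3, -2, 0, 2, 3, 5, 7, 10, 12}


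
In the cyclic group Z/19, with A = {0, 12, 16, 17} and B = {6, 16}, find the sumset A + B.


Work in Z/19Z: reduce every sum a + b modulo 19.
Enumerate all 8 pairs:
a = 0: 0+6=6, 0+16=16
a = 12: 12+6=18, 12+16=9
a = 16: 16+6=3, 16+16=13
a = 17: 17+6=4, 17+16=14
Distinct residues collected: {3, 4, 6, 9, 13, 14, 16, 18}
|A + B| = 8 (out of 19 total residues).

A + B = {3, 4, 6, 9, 13, 14, 16, 18}


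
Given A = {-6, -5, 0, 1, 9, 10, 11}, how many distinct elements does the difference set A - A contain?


A - A = {a - a' : a, a' ∈ A}; |A| = 7.
Bounds: 2|A|-1 ≤ |A - A| ≤ |A|² - |A| + 1, i.e. 13 ≤ |A - A| ≤ 43.
Note: 0 ∈ A - A always (from a - a). The set is symmetric: if d ∈ A - A then -d ∈ A - A.
Enumerate nonzero differences d = a - a' with a > a' (then include -d):
Positive differences: {1, 2, 5, 6, 7, 8, 9, 10, 11, 14, 15, 16, 17}
Full difference set: {0} ∪ (positive diffs) ∪ (negative diffs).
|A - A| = 1 + 2·13 = 27 (matches direct enumeration: 27).

|A - A| = 27


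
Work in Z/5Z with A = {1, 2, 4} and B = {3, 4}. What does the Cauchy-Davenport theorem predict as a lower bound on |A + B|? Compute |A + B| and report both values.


Cauchy-Davenport: |A + B| ≥ min(p, |A| + |B| - 1) for A, B nonempty in Z/pZ.
|A| = 3, |B| = 2, p = 5.
CD lower bound = min(5, 3 + 2 - 1) = min(5, 4) = 4.
Compute A + B mod 5 directly:
a = 1: 1+3=4, 1+4=0
a = 2: 2+3=0, 2+4=1
a = 4: 4+3=2, 4+4=3
A + B = {0, 1, 2, 3, 4}, so |A + B| = 5.
Verify: 5 ≥ 4? Yes ✓.

CD lower bound = 4, actual |A + B| = 5.


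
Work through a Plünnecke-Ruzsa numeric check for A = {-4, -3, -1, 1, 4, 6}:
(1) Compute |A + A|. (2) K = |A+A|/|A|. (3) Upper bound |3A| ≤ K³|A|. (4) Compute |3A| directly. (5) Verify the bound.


|A| = 6.
Step 1: Compute A + A by enumerating all 36 pairs.
A + A = {-8, -7, -6, -5, -4, -3, -2, 0, 1, 2, 3, 5, 7, 8, 10, 12}, so |A + A| = 16.
Step 2: Doubling constant K = |A + A|/|A| = 16/6 = 16/6 ≈ 2.6667.
Step 3: Plünnecke-Ruzsa gives |3A| ≤ K³·|A| = (2.6667)³ · 6 ≈ 113.7778.
Step 4: Compute 3A = A + A + A directly by enumerating all triples (a,b,c) ∈ A³; |3A| = 28.
Step 5: Check 28 ≤ 113.7778? Yes ✓.

K = 16/6, Plünnecke-Ruzsa bound K³|A| ≈ 113.7778, |3A| = 28, inequality holds.


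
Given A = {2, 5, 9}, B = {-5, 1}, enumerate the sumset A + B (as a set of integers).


A + B = {a + b : a ∈ A, b ∈ B}.
Enumerate all |A|·|B| = 3·2 = 6 pairs (a, b) and collect distinct sums.
a = 2: 2+-5=-3, 2+1=3
a = 5: 5+-5=0, 5+1=6
a = 9: 9+-5=4, 9+1=10
Collecting distinct sums: A + B = {-3, 0, 3, 4, 6, 10}
|A + B| = 6

A + B = {-3, 0, 3, 4, 6, 10}


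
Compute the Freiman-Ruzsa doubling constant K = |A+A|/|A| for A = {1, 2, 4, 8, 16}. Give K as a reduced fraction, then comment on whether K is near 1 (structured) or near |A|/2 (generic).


|A| = 5.
Compute A + A by enumerating all 25 pairs.
A + A = {2, 3, 4, 5, 6, 8, 9, 10, 12, 16, 17, 18, 20, 24, 32}, so |A + A| = 15.
K = |A + A| / |A| = 15/5 = 3/1 ≈ 3.0000.
Reference: AP of size 5 gives K = 9/5 ≈ 1.8000; a fully generic set of size 5 gives K ≈ 3.0000.

|A| = 5, |A + A| = 15, K = 15/5 = 3/1.


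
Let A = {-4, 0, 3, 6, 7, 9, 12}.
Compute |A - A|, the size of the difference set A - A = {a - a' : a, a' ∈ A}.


A - A = {a - a' : a, a' ∈ A}; |A| = 7.
Bounds: 2|A|-1 ≤ |A - A| ≤ |A|² - |A| + 1, i.e. 13 ≤ |A - A| ≤ 43.
Note: 0 ∈ A - A always (from a - a). The set is symmetric: if d ∈ A - A then -d ∈ A - A.
Enumerate nonzero differences d = a - a' with a > a' (then include -d):
Positive differences: {1, 2, 3, 4, 5, 6, 7, 9, 10, 11, 12, 13, 16}
Full difference set: {0} ∪ (positive diffs) ∪ (negative diffs).
|A - A| = 1 + 2·13 = 27 (matches direct enumeration: 27).

|A - A| = 27


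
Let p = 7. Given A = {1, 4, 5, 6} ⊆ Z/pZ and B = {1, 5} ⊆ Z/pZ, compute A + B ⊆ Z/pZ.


Work in Z/7Z: reduce every sum a + b modulo 7.
Enumerate all 8 pairs:
a = 1: 1+1=2, 1+5=6
a = 4: 4+1=5, 4+5=2
a = 5: 5+1=6, 5+5=3
a = 6: 6+1=0, 6+5=4
Distinct residues collected: {0, 2, 3, 4, 5, 6}
|A + B| = 6 (out of 7 total residues).

A + B = {0, 2, 3, 4, 5, 6}


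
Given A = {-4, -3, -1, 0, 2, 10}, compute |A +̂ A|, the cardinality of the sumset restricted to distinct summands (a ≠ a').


Restricted sumset: A +̂ A = {a + a' : a ∈ A, a' ∈ A, a ≠ a'}.
Equivalently, take A + A and drop any sum 2a that is achievable ONLY as a + a for a ∈ A (i.e. sums representable only with equal summands).
Enumerate pairs (a, a') with a < a' (symmetric, so each unordered pair gives one sum; this covers all a ≠ a'):
  -4 + -3 = -7
  -4 + -1 = -5
  -4 + 0 = -4
  -4 + 2 = -2
  -4 + 10 = 6
  -3 + -1 = -4
  -3 + 0 = -3
  -3 + 2 = -1
  -3 + 10 = 7
  -1 + 0 = -1
  -1 + 2 = 1
  -1 + 10 = 9
  0 + 2 = 2
  0 + 10 = 10
  2 + 10 = 12
Collected distinct sums: {-7, -5, -4, -3, -2, -1, 1, 2, 6, 7, 9, 10, 12}
|A +̂ A| = 13
(Reference bound: |A +̂ A| ≥ 2|A| - 3 for |A| ≥ 2, with |A| = 6 giving ≥ 9.)

|A +̂ A| = 13
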